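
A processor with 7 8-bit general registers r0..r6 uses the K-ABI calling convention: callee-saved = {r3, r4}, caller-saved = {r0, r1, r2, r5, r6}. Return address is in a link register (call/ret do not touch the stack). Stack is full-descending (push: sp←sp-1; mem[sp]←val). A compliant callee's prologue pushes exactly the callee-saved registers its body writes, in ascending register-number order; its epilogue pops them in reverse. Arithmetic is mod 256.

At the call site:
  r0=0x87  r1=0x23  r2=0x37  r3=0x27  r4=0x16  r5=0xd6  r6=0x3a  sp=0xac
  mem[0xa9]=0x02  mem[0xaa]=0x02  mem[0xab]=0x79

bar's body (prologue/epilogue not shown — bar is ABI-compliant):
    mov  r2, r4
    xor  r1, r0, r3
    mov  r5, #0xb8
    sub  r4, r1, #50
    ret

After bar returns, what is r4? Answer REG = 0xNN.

REG = 0x16

prologue: push r4 → mem[0xab]=0x16, sp=0xab
body[0] mov  r2, r4 → r2=0x16
body[1] xor  r1, r0, r3 → r1=0xa0
body[2] mov  r5, #0xb8 → r5=0xb8
body[3] sub  r4, r1, #50 → r4=0x6e
epilogue: pop r4=0x16, sp=0xac
r4 is callee-saved → restored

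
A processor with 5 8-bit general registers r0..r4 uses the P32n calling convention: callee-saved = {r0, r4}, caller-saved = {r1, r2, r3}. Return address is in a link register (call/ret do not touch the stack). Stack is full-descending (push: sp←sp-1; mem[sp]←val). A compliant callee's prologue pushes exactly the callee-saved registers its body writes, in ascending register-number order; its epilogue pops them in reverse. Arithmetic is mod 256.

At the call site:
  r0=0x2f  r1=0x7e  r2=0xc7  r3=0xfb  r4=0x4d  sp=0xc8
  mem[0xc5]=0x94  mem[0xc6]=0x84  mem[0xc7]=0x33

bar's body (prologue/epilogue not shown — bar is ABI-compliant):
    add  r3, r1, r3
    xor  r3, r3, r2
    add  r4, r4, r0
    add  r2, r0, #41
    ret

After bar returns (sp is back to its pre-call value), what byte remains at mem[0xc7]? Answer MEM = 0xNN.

prologue: push r4 → mem[0xc7]=0x4d, sp=0xc7
body[0] add  r3, r1, r3 → r3=0x79
body[1] xor  r3, r3, r2 → r3=0xbe
body[2] add  r4, r4, r0 → r4=0x7c
body[3] add  r2, r0, #41 → r2=0x58
epilogue: pop r4=0x4d, sp=0xc8
prologue pushed ['r4'] at ['0xc7']

MEM = 0x4d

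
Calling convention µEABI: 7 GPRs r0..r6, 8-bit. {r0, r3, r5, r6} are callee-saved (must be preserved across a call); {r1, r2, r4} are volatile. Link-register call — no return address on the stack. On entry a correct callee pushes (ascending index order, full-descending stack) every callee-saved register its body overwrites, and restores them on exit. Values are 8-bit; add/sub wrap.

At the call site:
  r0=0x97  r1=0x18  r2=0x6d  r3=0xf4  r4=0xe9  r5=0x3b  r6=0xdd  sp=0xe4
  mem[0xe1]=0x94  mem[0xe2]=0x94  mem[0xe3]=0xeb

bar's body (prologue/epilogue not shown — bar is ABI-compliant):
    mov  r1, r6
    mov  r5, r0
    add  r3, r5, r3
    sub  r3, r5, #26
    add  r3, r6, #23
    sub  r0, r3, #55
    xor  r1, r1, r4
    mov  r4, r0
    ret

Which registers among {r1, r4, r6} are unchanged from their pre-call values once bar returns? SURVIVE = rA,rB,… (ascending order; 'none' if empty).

prologue: push r0 -> mem[0xe3]=0x97, sp=0xe3
prologue: push r3 -> mem[0xe2]=0xf4, sp=0xe2
prologue: push r5 -> mem[0xe1]=0x3b, sp=0xe1
body[0] mov  r1, r6 -> r1=0xdd
body[1] mov  r5, r0 -> r5=0x97
body[2] add  r3, r5, r3 -> r3=0x8b
body[3] sub  r3, r5, #26 -> r3=0x7d
body[4] add  r3, r6, #23 -> r3=0xf4
body[5] sub  r0, r3, #55 -> r0=0xbd
body[6] xor  r1, r1, r4 -> r1=0x34
body[7] mov  r4, r0 -> r4=0xbd
epilogue: pop r5=0x3b, sp=0xe2
epilogue: pop r3=0xf4, sp=0xe3
epilogue: pop r0=0x97, sp=0xe4
r1: caller-saved, written=True
r4: caller-saved, written=True
r6: callee-saved, written=False

SURVIVE = r6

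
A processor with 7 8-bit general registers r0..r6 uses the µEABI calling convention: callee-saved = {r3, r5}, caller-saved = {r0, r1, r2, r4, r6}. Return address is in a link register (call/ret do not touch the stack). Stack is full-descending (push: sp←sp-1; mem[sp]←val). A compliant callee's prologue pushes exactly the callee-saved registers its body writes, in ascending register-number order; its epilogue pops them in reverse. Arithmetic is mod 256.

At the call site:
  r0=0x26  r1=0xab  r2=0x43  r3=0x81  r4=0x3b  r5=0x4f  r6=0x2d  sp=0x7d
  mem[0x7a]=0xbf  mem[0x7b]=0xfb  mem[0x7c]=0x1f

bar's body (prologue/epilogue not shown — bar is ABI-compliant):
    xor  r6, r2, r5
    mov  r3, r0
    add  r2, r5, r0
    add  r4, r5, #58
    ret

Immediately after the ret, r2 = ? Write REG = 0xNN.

REG = 0x75

prologue: push r3 -> mem[0x7c]=0x81, sp=0x7c
body[0] xor  r6, r2, r5 -> r6=0x0c
body[1] mov  r3, r0 -> r3=0x26
body[2] add  r2, r5, r0 -> r2=0x75
body[3] add  r4, r5, #58 -> r4=0x89
epilogue: pop r3=0x81, sp=0x7d
r2 is caller-saved -> body value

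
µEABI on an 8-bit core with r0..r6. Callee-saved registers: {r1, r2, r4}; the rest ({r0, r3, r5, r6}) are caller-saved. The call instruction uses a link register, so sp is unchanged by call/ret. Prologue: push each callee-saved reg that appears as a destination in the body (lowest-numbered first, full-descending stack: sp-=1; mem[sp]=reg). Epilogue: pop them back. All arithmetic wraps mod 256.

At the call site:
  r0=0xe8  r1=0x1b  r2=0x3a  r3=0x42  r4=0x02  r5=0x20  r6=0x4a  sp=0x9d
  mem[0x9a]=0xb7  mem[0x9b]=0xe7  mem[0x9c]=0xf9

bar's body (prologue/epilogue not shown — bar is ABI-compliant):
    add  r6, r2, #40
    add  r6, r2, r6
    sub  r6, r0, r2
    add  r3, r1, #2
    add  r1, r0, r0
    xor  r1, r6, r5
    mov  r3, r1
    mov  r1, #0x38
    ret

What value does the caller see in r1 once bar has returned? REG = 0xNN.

prologue: push r1 → mem[0x9c]=0x1b, sp=0x9c
body[0] add  r6, r2, #40 → r6=0x62
body[1] add  r6, r2, r6 → r6=0x9c
body[2] sub  r6, r0, r2 → r6=0xae
body[3] add  r3, r1, #2 → r3=0x1d
body[4] add  r1, r0, r0 → r1=0xd0
body[5] xor  r1, r6, r5 → r1=0x8e
body[6] mov  r3, r1 → r3=0x8e
body[7] mov  r1, #0x38 → r1=0x38
epilogue: pop r1=0x1b, sp=0x9d
r1 is callee-saved → restored

REG = 0x1b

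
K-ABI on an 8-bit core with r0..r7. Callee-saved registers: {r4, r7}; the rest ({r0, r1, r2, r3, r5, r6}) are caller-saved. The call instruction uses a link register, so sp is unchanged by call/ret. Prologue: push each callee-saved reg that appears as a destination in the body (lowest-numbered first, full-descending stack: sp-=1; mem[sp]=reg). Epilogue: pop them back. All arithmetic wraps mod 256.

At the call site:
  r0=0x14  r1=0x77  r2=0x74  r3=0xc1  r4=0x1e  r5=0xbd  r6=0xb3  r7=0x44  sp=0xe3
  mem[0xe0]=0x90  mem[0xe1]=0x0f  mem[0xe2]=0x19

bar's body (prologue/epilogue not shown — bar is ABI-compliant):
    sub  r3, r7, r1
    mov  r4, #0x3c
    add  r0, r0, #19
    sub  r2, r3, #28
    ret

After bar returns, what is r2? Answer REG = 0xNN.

REG = 0xb1

prologue: push r4 → mem[0xe2]=0x1e, sp=0xe2
body[0] sub  r3, r7, r1 → r3=0xcd
body[1] mov  r4, #0x3c → r4=0x3c
body[2] add  r0, r0, #19 → r0=0x27
body[3] sub  r2, r3, #28 → r2=0xb1
epilogue: pop r4=0x1e, sp=0xe3
r2 is caller-saved → body value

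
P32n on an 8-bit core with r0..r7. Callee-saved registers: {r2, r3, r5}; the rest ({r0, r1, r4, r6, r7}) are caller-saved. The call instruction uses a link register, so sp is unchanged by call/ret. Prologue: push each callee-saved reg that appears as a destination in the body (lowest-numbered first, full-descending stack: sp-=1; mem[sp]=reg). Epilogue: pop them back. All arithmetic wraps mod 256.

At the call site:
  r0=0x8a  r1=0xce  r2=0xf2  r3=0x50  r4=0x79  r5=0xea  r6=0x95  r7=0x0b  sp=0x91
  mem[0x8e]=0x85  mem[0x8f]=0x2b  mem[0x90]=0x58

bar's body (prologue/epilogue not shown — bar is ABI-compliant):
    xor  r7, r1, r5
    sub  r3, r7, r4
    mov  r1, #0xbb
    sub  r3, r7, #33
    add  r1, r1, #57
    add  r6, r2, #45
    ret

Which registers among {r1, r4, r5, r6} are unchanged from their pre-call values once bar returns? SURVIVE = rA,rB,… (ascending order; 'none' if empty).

SURVIVE = r4,r5

prologue: push r3 → mem[0x90]=0x50, sp=0x90
body[0] xor  r7, r1, r5 → r7=0x24
body[1] sub  r3, r7, r4 → r3=0xab
body[2] mov  r1, #0xbb → r1=0xbb
body[3] sub  r3, r7, #33 → r3=0x03
body[4] add  r1, r1, #57 → r1=0xf4
body[5] add  r6, r2, #45 → r6=0x1f
epilogue: pop r3=0x50, sp=0x91
r1: caller-saved, written=True
r4: caller-saved, written=False
r5: callee-saved, written=False
r6: caller-saved, written=True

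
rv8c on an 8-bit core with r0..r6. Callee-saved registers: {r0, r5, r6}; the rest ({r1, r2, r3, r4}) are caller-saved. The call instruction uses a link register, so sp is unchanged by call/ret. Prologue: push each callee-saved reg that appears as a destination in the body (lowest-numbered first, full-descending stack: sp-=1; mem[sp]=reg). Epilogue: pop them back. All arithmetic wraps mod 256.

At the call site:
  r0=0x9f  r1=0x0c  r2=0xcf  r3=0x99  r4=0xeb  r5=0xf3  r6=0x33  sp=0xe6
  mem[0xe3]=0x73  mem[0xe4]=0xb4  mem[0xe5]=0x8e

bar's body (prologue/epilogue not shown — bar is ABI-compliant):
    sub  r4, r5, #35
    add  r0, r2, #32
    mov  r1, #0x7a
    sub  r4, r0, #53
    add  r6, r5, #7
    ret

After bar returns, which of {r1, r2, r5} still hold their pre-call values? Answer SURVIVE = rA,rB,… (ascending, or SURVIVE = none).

SURVIVE = r2,r5

prologue: push r0 → mem[0xe5]=0x9f, sp=0xe5
prologue: push r6 → mem[0xe4]=0x33, sp=0xe4
body[0] sub  r4, r5, #35 → r4=0xd0
body[1] add  r0, r2, #32 → r0=0xef
body[2] mov  r1, #0x7a → r1=0x7a
body[3] sub  r4, r0, #53 → r4=0xba
body[4] add  r6, r5, #7 → r6=0xfa
epilogue: pop r6=0x33, sp=0xe5
epilogue: pop r0=0x9f, sp=0xe6
r1: caller-saved, written=True
r2: caller-saved, written=False
r5: callee-saved, written=False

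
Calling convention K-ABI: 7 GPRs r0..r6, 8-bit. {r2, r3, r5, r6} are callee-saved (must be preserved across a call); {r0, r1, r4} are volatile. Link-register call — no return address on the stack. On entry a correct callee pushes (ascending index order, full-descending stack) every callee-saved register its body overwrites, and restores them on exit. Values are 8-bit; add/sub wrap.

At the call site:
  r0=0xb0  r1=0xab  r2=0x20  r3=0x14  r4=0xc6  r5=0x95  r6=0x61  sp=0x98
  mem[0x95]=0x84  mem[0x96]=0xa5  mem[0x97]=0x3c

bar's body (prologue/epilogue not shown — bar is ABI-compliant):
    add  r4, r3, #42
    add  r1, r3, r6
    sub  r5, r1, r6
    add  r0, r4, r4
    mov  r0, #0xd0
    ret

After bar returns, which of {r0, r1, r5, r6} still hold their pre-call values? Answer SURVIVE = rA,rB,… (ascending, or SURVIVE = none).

SURVIVE = r5,r6

prologue: push r5 -> mem[0x97]=0x95, sp=0x97
body[0] add  r4, r3, #42 -> r4=0x3e
body[1] add  r1, r3, r6 -> r1=0x75
body[2] sub  r5, r1, r6 -> r5=0x14
body[3] add  r0, r4, r4 -> r0=0x7c
body[4] mov  r0, #0xd0 -> r0=0xd0
epilogue: pop r5=0x95, sp=0x98
r0: caller-saved, written=True
r1: caller-saved, written=True
r5: callee-saved, written=True
r6: callee-saved, written=False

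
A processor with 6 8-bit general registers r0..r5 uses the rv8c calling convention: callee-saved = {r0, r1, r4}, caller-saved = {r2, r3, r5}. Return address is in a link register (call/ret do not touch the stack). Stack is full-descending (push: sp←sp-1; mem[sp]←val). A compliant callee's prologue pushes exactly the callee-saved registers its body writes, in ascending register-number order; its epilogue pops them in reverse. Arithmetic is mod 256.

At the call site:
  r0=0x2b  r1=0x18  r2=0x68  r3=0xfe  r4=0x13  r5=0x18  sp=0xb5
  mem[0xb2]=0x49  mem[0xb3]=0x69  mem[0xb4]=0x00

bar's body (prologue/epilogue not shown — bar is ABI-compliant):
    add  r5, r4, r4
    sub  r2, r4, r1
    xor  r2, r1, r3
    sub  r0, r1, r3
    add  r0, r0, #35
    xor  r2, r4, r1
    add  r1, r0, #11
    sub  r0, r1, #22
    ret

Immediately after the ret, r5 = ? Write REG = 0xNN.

REG = 0x26

prologue: push r0 -> mem[0xb4]=0x2b, sp=0xb4
prologue: push r1 -> mem[0xb3]=0x18, sp=0xb3
body[0] add  r5, r4, r4 -> r5=0x26
body[1] sub  r2, r4, r1 -> r2=0xfb
body[2] xor  r2, r1, r3 -> r2=0xe6
body[3] sub  r0, r1, r3 -> r0=0x1a
body[4] add  r0, r0, #35 -> r0=0x3d
body[5] xor  r2, r4, r1 -> r2=0x0b
body[6] add  r1, r0, #11 -> r1=0x48
body[7] sub  r0, r1, #22 -> r0=0x32
epilogue: pop r1=0x18, sp=0xb4
epilogue: pop r0=0x2b, sp=0xb5
r5 is caller-saved -> body value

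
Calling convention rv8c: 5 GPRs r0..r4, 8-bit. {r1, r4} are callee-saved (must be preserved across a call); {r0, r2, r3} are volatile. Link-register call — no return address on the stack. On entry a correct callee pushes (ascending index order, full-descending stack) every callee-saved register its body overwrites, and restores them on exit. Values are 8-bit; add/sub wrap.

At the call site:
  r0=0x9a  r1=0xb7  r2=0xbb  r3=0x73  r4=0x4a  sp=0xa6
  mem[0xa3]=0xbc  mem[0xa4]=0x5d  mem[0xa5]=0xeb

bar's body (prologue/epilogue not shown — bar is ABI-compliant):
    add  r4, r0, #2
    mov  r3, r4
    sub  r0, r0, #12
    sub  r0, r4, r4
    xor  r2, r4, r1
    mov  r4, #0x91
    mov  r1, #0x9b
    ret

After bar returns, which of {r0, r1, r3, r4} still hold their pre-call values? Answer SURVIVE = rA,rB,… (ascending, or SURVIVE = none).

prologue: push r1 → mem[0xa5]=0xb7, sp=0xa5
prologue: push r4 → mem[0xa4]=0x4a, sp=0xa4
body[0] add  r4, r0, #2 → r4=0x9c
body[1] mov  r3, r4 → r3=0x9c
body[2] sub  r0, r0, #12 → r0=0x8e
body[3] sub  r0, r4, r4 → r0=0x00
body[4] xor  r2, r4, r1 → r2=0x2b
body[5] mov  r4, #0x91 → r4=0x91
body[6] mov  r1, #0x9b → r1=0x9b
epilogue: pop r4=0x4a, sp=0xa5
epilogue: pop r1=0xb7, sp=0xa6
r0: caller-saved, written=True
r1: callee-saved, written=True
r3: caller-saved, written=True
r4: callee-saved, written=True

SURVIVE = r1,r4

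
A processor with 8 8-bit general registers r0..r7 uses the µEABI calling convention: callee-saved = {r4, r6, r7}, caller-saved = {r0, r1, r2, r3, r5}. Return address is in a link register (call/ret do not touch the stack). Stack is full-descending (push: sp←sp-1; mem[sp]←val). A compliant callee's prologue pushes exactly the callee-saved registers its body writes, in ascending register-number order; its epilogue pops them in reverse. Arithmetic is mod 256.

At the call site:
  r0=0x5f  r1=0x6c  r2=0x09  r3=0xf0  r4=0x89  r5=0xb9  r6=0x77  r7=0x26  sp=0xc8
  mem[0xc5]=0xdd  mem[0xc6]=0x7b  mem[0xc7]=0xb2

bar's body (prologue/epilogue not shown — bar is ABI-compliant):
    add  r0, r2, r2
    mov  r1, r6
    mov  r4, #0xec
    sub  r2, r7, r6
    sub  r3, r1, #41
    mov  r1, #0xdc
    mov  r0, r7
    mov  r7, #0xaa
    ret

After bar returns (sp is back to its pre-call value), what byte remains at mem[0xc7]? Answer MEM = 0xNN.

MEM = 0x89

prologue: push r4 → mem[0xc7]=0x89, sp=0xc7
prologue: push r7 → mem[0xc6]=0x26, sp=0xc6
body[0] add  r0, r2, r2 → r0=0x12
body[1] mov  r1, r6 → r1=0x77
body[2] mov  r4, #0xec → r4=0xec
body[3] sub  r2, r7, r6 → r2=0xaf
body[4] sub  r3, r1, #41 → r3=0x4e
body[5] mov  r1, #0xdc → r1=0xdc
body[6] mov  r0, r7 → r0=0x26
body[7] mov  r7, #0xaa → r7=0xaa
epilogue: pop r7=0x26, sp=0xc7
epilogue: pop r4=0x89, sp=0xc8
prologue pushed ['r4', 'r7'] at ['0xc7', '0xc6']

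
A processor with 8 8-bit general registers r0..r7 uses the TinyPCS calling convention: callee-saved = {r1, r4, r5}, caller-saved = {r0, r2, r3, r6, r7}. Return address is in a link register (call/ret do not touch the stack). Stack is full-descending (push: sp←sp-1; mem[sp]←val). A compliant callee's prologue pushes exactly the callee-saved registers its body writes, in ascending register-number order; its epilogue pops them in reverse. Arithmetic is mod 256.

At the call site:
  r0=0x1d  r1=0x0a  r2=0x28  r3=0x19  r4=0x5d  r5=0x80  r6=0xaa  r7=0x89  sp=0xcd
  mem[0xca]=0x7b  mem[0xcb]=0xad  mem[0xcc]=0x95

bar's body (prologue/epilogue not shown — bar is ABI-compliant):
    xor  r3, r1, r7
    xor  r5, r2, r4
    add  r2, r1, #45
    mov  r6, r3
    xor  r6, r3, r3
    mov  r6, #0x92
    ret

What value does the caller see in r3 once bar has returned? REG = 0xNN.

prologue: push r5 -> mem[0xcc]=0x80, sp=0xcc
body[0] xor  r3, r1, r7 -> r3=0x83
body[1] xor  r5, r2, r4 -> r5=0x75
body[2] add  r2, r1, #45 -> r2=0x37
body[3] mov  r6, r3 -> r6=0x83
body[4] xor  r6, r3, r3 -> r6=0x00
body[5] mov  r6, #0x92 -> r6=0x92
epilogue: pop r5=0x80, sp=0xcd
r3 is caller-saved -> body value

REG = 0x83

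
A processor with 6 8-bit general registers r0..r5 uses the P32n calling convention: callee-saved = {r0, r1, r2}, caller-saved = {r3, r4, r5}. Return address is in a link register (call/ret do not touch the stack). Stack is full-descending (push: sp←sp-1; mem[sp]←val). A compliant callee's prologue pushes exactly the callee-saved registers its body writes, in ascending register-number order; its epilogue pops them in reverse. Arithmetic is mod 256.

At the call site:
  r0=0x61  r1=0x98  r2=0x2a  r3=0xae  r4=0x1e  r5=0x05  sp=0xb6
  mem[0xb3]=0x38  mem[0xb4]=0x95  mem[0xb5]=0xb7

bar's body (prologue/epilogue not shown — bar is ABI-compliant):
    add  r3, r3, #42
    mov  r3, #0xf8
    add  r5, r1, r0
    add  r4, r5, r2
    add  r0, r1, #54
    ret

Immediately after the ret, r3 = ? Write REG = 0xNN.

prologue: push r0 → mem[0xb5]=0x61, sp=0xb5
body[0] add  r3, r3, #42 → r3=0xd8
body[1] mov  r3, #0xf8 → r3=0xf8
body[2] add  r5, r1, r0 → r5=0xf9
body[3] add  r4, r5, r2 → r4=0x23
body[4] add  r0, r1, #54 → r0=0xce
epilogue: pop r0=0x61, sp=0xb6
r3 is caller-saved → body value

REG = 0xf8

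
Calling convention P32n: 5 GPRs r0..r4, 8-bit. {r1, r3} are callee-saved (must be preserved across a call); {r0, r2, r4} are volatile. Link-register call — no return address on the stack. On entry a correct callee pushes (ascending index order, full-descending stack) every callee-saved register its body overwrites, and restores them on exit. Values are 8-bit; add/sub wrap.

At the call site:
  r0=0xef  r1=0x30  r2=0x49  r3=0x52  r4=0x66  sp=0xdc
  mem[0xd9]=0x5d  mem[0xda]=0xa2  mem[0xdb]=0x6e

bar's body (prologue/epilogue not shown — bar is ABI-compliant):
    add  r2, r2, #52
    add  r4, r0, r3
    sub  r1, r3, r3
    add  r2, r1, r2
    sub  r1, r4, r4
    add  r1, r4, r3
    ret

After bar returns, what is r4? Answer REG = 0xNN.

prologue: push r1 → mem[0xdb]=0x30, sp=0xdb
body[0] add  r2, r2, #52 → r2=0x7d
body[1] add  r4, r0, r3 → r4=0x41
body[2] sub  r1, r3, r3 → r1=0x00
body[3] add  r2, r1, r2 → r2=0x7d
body[4] sub  r1, r4, r4 → r1=0x00
body[5] add  r1, r4, r3 → r1=0x93
epilogue: pop r1=0x30, sp=0xdc
r4 is caller-saved → body value

REG = 0x41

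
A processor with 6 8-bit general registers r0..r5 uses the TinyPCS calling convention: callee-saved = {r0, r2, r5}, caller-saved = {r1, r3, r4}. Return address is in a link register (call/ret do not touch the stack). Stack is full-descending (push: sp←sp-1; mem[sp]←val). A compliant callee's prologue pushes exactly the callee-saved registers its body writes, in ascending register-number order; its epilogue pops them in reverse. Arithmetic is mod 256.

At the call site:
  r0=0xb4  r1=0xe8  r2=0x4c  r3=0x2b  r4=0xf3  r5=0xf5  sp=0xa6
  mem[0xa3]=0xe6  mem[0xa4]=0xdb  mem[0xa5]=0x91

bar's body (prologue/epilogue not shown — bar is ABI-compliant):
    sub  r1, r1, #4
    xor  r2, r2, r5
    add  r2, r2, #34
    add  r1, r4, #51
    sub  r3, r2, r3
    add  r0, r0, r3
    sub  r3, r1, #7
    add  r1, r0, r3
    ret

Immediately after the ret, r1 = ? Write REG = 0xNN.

REG = 0x83

prologue: push r0 → mem[0xa5]=0xb4, sp=0xa5
prologue: push r2 → mem[0xa4]=0x4c, sp=0xa4
body[0] sub  r1, r1, #4 → r1=0xe4
body[1] xor  r2, r2, r5 → r2=0xb9
body[2] add  r2, r2, #34 → r2=0xdb
body[3] add  r1, r4, #51 → r1=0x26
body[4] sub  r3, r2, r3 → r3=0xb0
body[5] add  r0, r0, r3 → r0=0x64
body[6] sub  r3, r1, #7 → r3=0x1f
body[7] add  r1, r0, r3 → r1=0x83
epilogue: pop r2=0x4c, sp=0xa5
epilogue: pop r0=0xb4, sp=0xa6
r1 is caller-saved → body value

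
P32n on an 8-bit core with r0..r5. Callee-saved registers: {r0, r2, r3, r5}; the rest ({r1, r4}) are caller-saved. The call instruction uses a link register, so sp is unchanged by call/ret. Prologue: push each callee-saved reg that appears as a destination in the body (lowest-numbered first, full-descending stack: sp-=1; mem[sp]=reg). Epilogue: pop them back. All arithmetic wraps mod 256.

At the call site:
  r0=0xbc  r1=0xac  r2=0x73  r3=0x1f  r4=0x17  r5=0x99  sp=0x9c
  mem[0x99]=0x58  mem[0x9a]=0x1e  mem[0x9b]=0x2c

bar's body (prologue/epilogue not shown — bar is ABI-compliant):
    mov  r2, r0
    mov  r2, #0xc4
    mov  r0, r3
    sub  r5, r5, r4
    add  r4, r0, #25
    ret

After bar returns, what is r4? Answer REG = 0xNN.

REG = 0x38

prologue: push r0 -> mem[0x9b]=0xbc, sp=0x9b
prologue: push r2 -> mem[0x9a]=0x73, sp=0x9a
prologue: push r5 -> mem[0x99]=0x99, sp=0x99
body[0] mov  r2, r0 -> r2=0xbc
body[1] mov  r2, #0xc4 -> r2=0xc4
body[2] mov  r0, r3 -> r0=0x1f
body[3] sub  r5, r5, r4 -> r5=0x82
body[4] add  r4, r0, #25 -> r4=0x38
epilogue: pop r5=0x99, sp=0x9a
epilogue: pop r2=0x73, sp=0x9b
epilogue: pop r0=0xbc, sp=0x9c
r4 is caller-saved -> body value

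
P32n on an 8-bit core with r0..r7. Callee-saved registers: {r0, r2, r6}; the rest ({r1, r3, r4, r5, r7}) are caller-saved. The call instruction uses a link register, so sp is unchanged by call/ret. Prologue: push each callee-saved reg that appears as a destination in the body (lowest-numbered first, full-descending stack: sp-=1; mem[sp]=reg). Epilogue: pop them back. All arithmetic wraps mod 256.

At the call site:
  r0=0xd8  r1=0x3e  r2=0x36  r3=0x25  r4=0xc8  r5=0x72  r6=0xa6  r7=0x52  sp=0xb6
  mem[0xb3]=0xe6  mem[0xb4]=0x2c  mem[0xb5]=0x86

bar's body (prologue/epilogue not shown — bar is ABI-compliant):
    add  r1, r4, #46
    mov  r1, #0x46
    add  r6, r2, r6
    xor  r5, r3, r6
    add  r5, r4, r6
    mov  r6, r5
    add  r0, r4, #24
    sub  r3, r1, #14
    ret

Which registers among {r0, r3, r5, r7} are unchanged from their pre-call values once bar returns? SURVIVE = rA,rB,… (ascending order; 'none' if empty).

prologue: push r0 → mem[0xb5]=0xd8, sp=0xb5
prologue: push r6 → mem[0xb4]=0xa6, sp=0xb4
body[0] add  r1, r4, #46 → r1=0xf6
body[1] mov  r1, #0x46 → r1=0x46
body[2] add  r6, r2, r6 → r6=0xdc
body[3] xor  r5, r3, r6 → r5=0xf9
body[4] add  r5, r4, r6 → r5=0xa4
body[5] mov  r6, r5 → r6=0xa4
body[6] add  r0, r4, #24 → r0=0xe0
body[7] sub  r3, r1, #14 → r3=0x38
epilogue: pop r6=0xa6, sp=0xb5
epilogue: pop r0=0xd8, sp=0xb6
r0: callee-saved, written=True
r3: caller-saved, written=True
r5: caller-saved, written=True
r7: caller-saved, written=False

SURVIVE = r0,r7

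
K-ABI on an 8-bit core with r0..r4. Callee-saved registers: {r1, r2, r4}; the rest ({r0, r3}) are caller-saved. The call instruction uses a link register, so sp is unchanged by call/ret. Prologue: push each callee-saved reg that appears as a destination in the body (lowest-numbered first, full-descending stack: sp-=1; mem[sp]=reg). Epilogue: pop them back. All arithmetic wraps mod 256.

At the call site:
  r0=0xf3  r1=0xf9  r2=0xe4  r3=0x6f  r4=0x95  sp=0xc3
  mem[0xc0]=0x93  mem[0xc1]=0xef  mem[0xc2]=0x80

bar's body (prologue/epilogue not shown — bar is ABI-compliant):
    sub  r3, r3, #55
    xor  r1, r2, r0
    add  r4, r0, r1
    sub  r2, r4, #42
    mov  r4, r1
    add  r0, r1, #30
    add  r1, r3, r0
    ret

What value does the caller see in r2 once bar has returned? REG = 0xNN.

prologue: push r1 -> mem[0xc2]=0xf9, sp=0xc2
prologue: push r2 -> mem[0xc1]=0xe4, sp=0xc1
prologue: push r4 -> mem[0xc0]=0x95, sp=0xc0
body[0] sub  r3, r3, #55 -> r3=0x38
body[1] xor  r1, r2, r0 -> r1=0x17
body[2] add  r4, r0, r1 -> r4=0x0a
body[3] sub  r2, r4, #42 -> r2=0xe0
body[4] mov  r4, r1 -> r4=0x17
body[5] add  r0, r1, #30 -> r0=0x35
body[6] add  r1, r3, r0 -> r1=0x6d
epilogue: pop r4=0x95, sp=0xc1
epilogue: pop r2=0xe4, sp=0xc2
epilogue: pop r1=0xf9, sp=0xc3
r2 is callee-saved -> restored

REG = 0xe4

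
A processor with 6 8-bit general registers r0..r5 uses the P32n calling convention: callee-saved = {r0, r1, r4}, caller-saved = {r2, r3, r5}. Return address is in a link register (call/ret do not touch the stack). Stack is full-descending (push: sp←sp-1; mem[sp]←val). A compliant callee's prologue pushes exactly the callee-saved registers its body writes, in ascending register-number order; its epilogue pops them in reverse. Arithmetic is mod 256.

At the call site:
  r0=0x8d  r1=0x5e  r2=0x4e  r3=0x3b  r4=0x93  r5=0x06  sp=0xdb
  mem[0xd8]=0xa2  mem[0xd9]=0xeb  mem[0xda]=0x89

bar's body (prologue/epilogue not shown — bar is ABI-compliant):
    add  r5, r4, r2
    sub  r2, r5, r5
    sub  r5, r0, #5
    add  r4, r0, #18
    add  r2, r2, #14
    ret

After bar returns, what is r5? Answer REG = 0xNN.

prologue: push r4 → mem[0xda]=0x93, sp=0xda
body[0] add  r5, r4, r2 → r5=0xe1
body[1] sub  r2, r5, r5 → r2=0x00
body[2] sub  r5, r0, #5 → r5=0x88
body[3] add  r4, r0, #18 → r4=0x9f
body[4] add  r2, r2, #14 → r2=0x0e
epilogue: pop r4=0x93, sp=0xdb
r5 is caller-saved → body value

REG = 0x88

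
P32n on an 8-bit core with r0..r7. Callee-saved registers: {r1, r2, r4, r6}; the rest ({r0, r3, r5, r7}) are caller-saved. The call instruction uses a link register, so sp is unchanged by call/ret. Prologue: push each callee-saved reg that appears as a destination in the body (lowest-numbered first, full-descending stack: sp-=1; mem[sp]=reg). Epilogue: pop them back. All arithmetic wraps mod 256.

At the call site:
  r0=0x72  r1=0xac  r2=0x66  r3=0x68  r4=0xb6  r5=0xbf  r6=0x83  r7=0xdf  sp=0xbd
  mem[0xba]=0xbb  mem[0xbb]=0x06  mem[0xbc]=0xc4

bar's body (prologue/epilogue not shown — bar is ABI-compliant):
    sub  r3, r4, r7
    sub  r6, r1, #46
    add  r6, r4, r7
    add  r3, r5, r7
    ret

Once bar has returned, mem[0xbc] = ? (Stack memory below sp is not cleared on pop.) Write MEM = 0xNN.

prologue: push r6 -> mem[0xbc]=0x83, sp=0xbc
body[0] sub  r3, r4, r7 -> r3=0xd7
body[1] sub  r6, r1, #46 -> r6=0x7e
body[2] add  r6, r4, r7 -> r6=0x95
body[3] add  r3, r5, r7 -> r3=0x9e
epilogue: pop r6=0x83, sp=0xbd
prologue pushed ['r6'] at ['0xbc']

MEM = 0x83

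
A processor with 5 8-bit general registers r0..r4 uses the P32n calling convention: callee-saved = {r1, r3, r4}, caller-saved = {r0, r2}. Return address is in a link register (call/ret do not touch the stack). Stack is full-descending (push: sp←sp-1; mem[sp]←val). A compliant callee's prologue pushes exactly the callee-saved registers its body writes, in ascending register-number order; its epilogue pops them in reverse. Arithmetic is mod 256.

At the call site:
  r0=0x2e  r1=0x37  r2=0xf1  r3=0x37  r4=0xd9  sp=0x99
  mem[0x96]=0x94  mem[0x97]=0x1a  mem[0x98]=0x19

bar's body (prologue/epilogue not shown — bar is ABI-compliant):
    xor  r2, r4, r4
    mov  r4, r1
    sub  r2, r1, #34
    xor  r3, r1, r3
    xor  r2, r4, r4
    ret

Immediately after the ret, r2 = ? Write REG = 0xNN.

REG = 0x00

prologue: push r3 → mem[0x98]=0x37, sp=0x98
prologue: push r4 → mem[0x97]=0xd9, sp=0x97
body[0] xor  r2, r4, r4 → r2=0x00
body[1] mov  r4, r1 → r4=0x37
body[2] sub  r2, r1, #34 → r2=0x15
body[3] xor  r3, r1, r3 → r3=0x00
body[4] xor  r2, r4, r4 → r2=0x00
epilogue: pop r4=0xd9, sp=0x98
epilogue: pop r3=0x37, sp=0x99
r2 is caller-saved → body value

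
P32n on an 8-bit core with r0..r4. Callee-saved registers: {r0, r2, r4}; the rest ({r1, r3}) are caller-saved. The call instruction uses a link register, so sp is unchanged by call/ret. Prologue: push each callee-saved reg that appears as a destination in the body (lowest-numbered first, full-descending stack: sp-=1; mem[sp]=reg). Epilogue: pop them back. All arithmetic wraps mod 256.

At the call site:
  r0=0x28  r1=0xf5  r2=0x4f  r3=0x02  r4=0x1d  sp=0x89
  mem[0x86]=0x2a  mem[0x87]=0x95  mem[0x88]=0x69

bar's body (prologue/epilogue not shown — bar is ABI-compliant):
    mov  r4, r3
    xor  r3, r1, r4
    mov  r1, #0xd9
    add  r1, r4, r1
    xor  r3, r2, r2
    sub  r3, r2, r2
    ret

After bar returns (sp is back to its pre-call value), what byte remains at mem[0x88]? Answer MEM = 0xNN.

prologue: push r4 → mem[0x88]=0x1d, sp=0x88
body[0] mov  r4, r3 → r4=0x02
body[1] xor  r3, r1, r4 → r3=0xf7
body[2] mov  r1, #0xd9 → r1=0xd9
body[3] add  r1, r4, r1 → r1=0xdb
body[4] xor  r3, r2, r2 → r3=0x00
body[5] sub  r3, r2, r2 → r3=0x00
epilogue: pop r4=0x1d, sp=0x89
prologue pushed ['r4'] at ['0x88']

MEM = 0x1d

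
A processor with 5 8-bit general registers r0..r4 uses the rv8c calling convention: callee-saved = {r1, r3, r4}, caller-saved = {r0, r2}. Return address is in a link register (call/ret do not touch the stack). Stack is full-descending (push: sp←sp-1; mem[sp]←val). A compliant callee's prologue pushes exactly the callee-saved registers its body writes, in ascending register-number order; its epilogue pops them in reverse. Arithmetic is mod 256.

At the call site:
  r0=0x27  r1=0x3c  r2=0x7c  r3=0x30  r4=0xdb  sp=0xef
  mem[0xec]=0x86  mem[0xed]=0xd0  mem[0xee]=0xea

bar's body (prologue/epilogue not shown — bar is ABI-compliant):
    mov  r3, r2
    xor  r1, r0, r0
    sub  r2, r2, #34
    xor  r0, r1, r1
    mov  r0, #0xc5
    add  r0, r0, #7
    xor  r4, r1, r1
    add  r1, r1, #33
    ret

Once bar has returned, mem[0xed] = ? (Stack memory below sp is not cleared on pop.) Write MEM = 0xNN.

prologue: push r1 -> mem[0xee]=0x3c, sp=0xee
prologue: push r3 -> mem[0xed]=0x30, sp=0xed
prologue: push r4 -> mem[0xec]=0xdb, sp=0xec
body[0] mov  r3, r2 -> r3=0x7c
body[1] xor  r1, r0, r0 -> r1=0x00
body[2] sub  r2, r2, #34 -> r2=0x5a
body[3] xor  r0, r1, r1 -> r0=0x00
body[4] mov  r0, #0xc5 -> r0=0xc5
body[5] add  r0, r0, #7 -> r0=0xcc
body[6] xor  r4, r1, r1 -> r4=0x00
body[7] add  r1, r1, #33 -> r1=0x21
epilogue: pop r4=0xdb, sp=0xed
epilogue: pop r3=0x30, sp=0xee
epilogue: pop r1=0x3c, sp=0xef
prologue pushed ['r1', 'r3', 'r4'] at ['0xee', '0xed', '0xec']

MEM = 0x30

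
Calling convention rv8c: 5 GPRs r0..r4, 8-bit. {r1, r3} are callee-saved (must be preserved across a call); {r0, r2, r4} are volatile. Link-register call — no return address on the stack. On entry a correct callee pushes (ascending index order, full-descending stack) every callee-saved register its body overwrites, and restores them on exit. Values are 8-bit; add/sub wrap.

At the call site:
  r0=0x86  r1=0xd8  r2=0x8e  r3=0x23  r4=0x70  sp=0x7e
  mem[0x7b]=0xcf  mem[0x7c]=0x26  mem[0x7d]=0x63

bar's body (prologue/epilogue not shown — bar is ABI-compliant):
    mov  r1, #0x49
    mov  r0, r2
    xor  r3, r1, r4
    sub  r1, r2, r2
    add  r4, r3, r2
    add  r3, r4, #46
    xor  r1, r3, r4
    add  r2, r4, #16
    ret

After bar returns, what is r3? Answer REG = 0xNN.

REG = 0x23

prologue: push r1 → mem[0x7d]=0xd8, sp=0x7d
prologue: push r3 → mem[0x7c]=0x23, sp=0x7c
body[0] mov  r1, #0x49 → r1=0x49
body[1] mov  r0, r2 → r0=0x8e
body[2] xor  r3, r1, r4 → r3=0x39
body[3] sub  r1, r2, r2 → r1=0x00
body[4] add  r4, r3, r2 → r4=0xc7
body[5] add  r3, r4, #46 → r3=0xf5
body[6] xor  r1, r3, r4 → r1=0x32
body[7] add  r2, r4, #16 → r2=0xd7
epilogue: pop r3=0x23, sp=0x7d
epilogue: pop r1=0xd8, sp=0x7e
r3 is callee-saved → restored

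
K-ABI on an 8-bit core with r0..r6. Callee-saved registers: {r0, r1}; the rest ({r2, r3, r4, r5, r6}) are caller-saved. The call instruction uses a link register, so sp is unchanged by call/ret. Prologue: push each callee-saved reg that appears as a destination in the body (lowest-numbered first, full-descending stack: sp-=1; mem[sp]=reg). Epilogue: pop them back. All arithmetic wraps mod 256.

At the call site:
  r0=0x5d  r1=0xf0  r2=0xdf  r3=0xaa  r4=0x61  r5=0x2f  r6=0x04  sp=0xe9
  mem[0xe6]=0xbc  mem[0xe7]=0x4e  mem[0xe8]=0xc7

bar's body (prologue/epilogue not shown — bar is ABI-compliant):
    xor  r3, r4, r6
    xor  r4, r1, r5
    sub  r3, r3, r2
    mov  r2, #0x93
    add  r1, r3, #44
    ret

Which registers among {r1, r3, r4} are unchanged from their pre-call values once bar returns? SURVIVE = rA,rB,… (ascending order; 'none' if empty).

prologue: push r1 → mem[0xe8]=0xf0, sp=0xe8
body[0] xor  r3, r4, r6 → r3=0x65
body[1] xor  r4, r1, r5 → r4=0xdf
body[2] sub  r3, r3, r2 → r3=0x86
body[3] mov  r2, #0x93 → r2=0x93
body[4] add  r1, r3, #44 → r1=0xb2
epilogue: pop r1=0xf0, sp=0xe9
r1: callee-saved, written=True
r3: caller-saved, written=True
r4: caller-saved, written=True

SURVIVE = r1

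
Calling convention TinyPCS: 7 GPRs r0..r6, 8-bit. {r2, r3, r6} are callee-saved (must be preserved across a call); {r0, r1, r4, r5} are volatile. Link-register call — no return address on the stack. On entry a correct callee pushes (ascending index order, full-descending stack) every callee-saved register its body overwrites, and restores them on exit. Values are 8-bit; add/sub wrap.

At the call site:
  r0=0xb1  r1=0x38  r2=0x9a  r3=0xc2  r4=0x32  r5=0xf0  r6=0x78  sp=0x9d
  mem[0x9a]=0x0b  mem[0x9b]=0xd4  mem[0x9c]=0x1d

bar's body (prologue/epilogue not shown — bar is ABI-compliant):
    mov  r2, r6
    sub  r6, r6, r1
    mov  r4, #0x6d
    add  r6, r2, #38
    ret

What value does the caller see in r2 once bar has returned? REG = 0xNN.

REG = 0x9a

prologue: push r2 → mem[0x9c]=0x9a, sp=0x9c
prologue: push r6 → mem[0x9b]=0x78, sp=0x9b
body[0] mov  r2, r6 → r2=0x78
body[1] sub  r6, r6, r1 → r6=0x40
body[2] mov  r4, #0x6d → r4=0x6d
body[3] add  r6, r2, #38 → r6=0x9e
epilogue: pop r6=0x78, sp=0x9c
epilogue: pop r2=0x9a, sp=0x9d
r2 is callee-saved → restored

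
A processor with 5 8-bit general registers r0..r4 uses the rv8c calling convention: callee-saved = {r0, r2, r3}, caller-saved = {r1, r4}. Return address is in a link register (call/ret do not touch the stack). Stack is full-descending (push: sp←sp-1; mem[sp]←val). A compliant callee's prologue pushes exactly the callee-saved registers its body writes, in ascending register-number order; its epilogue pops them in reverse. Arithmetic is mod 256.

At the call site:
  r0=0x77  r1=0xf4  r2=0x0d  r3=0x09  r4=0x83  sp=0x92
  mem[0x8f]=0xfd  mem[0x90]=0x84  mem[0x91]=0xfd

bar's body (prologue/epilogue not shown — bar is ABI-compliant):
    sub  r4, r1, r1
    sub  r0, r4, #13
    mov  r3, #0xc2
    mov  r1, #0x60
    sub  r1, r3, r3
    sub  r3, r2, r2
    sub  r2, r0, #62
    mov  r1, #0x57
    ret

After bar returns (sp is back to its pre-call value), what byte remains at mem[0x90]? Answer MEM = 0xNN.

MEM = 0x0d

prologue: push r0 -> mem[0x91]=0x77, sp=0x91
prologue: push r2 -> mem[0x90]=0x0d, sp=0x90
prologue: push r3 -> mem[0x8f]=0x09, sp=0x8f
body[0] sub  r4, r1, r1 -> r4=0x00
body[1] sub  r0, r4, #13 -> r0=0xf3
body[2] mov  r3, #0xc2 -> r3=0xc2
body[3] mov  r1, #0x60 -> r1=0x60
body[4] sub  r1, r3, r3 -> r1=0x00
body[5] sub  r3, r2, r2 -> r3=0x00
body[6] sub  r2, r0, #62 -> r2=0xb5
body[7] mov  r1, #0x57 -> r1=0x57
epilogue: pop r3=0x09, sp=0x90
epilogue: pop r2=0x0d, sp=0x91
epilogue: pop r0=0x77, sp=0x92
prologue pushed ['r0', 'r2', 'r3'] at ['0x91', '0x90', '0x8f']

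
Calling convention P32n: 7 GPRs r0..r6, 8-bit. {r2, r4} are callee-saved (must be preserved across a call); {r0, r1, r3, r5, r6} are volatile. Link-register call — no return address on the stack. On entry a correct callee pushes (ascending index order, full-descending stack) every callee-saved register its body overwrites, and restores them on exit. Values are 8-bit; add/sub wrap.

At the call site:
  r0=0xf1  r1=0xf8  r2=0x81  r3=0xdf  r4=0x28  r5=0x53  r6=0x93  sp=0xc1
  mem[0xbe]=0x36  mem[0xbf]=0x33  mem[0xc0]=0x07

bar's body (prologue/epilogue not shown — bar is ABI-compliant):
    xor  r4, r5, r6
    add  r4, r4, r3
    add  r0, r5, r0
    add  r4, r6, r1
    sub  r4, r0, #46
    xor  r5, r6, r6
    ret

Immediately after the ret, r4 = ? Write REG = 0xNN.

prologue: push r4 -> mem[0xc0]=0x28, sp=0xc0
body[0] xor  r4, r5, r6 -> r4=0xc0
body[1] add  r4, r4, r3 -> r4=0x9f
body[2] add  r0, r5, r0 -> r0=0x44
body[3] add  r4, r6, r1 -> r4=0x8b
body[4] sub  r4, r0, #46 -> r4=0x16
body[5] xor  r5, r6, r6 -> r5=0x00
epilogue: pop r4=0x28, sp=0xc1
r4 is callee-saved -> restored

REG = 0x28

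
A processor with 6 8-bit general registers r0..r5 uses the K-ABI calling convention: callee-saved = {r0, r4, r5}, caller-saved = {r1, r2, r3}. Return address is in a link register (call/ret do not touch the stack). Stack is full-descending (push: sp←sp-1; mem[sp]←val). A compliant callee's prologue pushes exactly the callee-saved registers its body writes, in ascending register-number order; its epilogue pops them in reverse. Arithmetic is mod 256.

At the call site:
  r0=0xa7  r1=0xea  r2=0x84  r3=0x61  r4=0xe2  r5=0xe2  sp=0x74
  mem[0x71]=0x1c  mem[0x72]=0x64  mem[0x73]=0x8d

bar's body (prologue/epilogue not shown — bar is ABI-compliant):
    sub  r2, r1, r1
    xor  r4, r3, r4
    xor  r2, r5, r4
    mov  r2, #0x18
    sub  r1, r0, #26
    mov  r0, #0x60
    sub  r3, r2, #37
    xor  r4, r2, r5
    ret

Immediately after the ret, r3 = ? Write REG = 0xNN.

REG = 0xf3

prologue: push r0 → mem[0x73]=0xa7, sp=0x73
prologue: push r4 → mem[0x72]=0xe2, sp=0x72
body[0] sub  r2, r1, r1 → r2=0x00
body[1] xor  r4, r3, r4 → r4=0x83
body[2] xor  r2, r5, r4 → r2=0x61
body[3] mov  r2, #0x18 → r2=0x18
body[4] sub  r1, r0, #26 → r1=0x8d
body[5] mov  r0, #0x60 → r0=0x60
body[6] sub  r3, r2, #37 → r3=0xf3
body[7] xor  r4, r2, r5 → r4=0xfa
epilogue: pop r4=0xe2, sp=0x73
epilogue: pop r0=0xa7, sp=0x74
r3 is caller-saved → body value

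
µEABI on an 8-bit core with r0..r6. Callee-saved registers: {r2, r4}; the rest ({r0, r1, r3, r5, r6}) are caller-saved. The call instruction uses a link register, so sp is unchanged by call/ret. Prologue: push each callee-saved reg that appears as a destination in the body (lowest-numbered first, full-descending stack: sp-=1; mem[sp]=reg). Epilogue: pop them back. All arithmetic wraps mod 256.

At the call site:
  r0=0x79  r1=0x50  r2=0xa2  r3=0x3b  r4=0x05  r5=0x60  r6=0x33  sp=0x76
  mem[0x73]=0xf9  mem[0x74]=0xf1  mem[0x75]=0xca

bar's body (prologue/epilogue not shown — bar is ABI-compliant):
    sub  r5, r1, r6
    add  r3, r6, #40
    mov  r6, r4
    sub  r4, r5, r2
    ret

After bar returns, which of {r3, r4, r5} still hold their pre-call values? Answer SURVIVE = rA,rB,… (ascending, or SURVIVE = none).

SURVIVE = r4

prologue: push r4 -> mem[0x75]=0x05, sp=0x75
body[0] sub  r5, r1, r6 -> r5=0x1d
body[1] add  r3, r6, #40 -> r3=0x5b
body[2] mov  r6, r4 -> r6=0x05
body[3] sub  r4, r5, r2 -> r4=0x7b
epilogue: pop r4=0x05, sp=0x76
r3: caller-saved, written=True
r4: callee-saved, written=True
r5: caller-saved, written=True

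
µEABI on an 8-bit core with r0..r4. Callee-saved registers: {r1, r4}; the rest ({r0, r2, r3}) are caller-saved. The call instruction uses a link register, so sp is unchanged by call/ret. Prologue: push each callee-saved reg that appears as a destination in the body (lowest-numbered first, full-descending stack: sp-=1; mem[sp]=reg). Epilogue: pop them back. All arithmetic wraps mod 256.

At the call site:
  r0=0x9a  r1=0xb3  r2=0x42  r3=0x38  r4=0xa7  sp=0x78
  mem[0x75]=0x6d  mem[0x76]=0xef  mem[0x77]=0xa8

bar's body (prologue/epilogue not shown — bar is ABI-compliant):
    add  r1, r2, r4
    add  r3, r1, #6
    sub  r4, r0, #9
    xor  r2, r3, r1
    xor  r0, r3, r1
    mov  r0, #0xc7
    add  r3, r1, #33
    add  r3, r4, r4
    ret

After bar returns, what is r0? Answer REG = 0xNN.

REG = 0xc7

prologue: push r1 -> mem[0x77]=0xb3, sp=0x77
prologue: push r4 -> mem[0x76]=0xa7, sp=0x76
body[0] add  r1, r2, r4 -> r1=0xe9
body[1] add  r3, r1, #6 -> r3=0xef
body[2] sub  r4, r0, #9 -> r4=0x91
body[3] xor  r2, r3, r1 -> r2=0x06
body[4] xor  r0, r3, r1 -> r0=0x06
body[5] mov  r0, #0xc7 -> r0=0xc7
body[6] add  r3, r1, #33 -> r3=0x0a
body[7] add  r3, r4, r4 -> r3=0x22
epilogue: pop r4=0xa7, sp=0x77
epilogue: pop r1=0xb3, sp=0x78
r0 is caller-saved -> body value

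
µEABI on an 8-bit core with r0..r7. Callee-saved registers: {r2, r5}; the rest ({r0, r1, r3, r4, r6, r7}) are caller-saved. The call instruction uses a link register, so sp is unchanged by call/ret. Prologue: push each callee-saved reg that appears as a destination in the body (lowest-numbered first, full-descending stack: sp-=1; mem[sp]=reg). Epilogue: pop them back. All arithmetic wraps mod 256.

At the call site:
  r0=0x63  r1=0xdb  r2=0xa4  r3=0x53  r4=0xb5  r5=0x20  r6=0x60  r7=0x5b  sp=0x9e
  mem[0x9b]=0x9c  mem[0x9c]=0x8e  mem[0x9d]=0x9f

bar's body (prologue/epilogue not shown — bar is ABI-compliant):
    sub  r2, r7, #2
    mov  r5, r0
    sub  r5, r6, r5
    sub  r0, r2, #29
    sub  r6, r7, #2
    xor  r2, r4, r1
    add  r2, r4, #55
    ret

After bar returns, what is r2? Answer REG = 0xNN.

prologue: push r2 → mem[0x9d]=0xa4, sp=0x9d
prologue: push r5 → mem[0x9c]=0x20, sp=0x9c
body[0] sub  r2, r7, #2 → r2=0x59
body[1] mov  r5, r0 → r5=0x63
body[2] sub  r5, r6, r5 → r5=0xfd
body[3] sub  r0, r2, #29 → r0=0x3c
body[4] sub  r6, r7, #2 → r6=0x59
body[5] xor  r2, r4, r1 → r2=0x6e
body[6] add  r2, r4, #55 → r2=0xec
epilogue: pop r5=0x20, sp=0x9d
epilogue: pop r2=0xa4, sp=0x9e
r2 is callee-saved → restored

REG = 0xa4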